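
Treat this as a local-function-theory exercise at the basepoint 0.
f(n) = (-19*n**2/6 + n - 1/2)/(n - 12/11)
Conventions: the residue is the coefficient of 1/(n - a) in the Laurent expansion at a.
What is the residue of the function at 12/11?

The residue is -769/242.

At the order-1 pole 12/11 set g(n) = (n - (12/11))*f(n) = -19*n**2/6 + n - 1/2.
Simple pole: residue = g(a) at a = 12/11, which is -769/242.


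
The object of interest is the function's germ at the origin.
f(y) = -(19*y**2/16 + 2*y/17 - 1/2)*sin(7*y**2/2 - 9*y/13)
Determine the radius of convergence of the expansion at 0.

The factor -sin(7*y**2/2 - 9*y/13) is entire and contributes no finite singular point.
The polynomial part has no poles.
No finite singular points: the Taylor series at 0 converges everywhere.

The radius of convergence is infinite.


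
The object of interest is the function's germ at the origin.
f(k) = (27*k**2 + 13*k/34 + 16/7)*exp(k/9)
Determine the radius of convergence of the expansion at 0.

The radius of convergence is infinite.

The factor exp(k/9) is entire and contributes no finite singular point.
The polynomial part has no poles.
No finite singular points: the Taylor series at 0 converges everywhere.


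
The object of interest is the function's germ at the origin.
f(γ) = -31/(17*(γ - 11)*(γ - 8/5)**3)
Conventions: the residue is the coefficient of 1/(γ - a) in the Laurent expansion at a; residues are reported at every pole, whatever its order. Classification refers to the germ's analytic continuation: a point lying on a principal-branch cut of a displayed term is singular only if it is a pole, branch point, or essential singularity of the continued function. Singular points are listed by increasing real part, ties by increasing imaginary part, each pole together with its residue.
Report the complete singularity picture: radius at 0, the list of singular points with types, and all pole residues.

Denominator factor (γ - 11): pole of order 1 at 11, modulus 11.
Denominator factor (γ - 8/5)^3: pole of order 3 at 8/5, modulus 8/5.
The radius of convergence is the smallest modulus among the singular points: 8/5.
At the order-3 pole 8/5 set g(γ) = (γ - (8/5))^3*f(γ) = -31/(17*(γ - 11)).
Order-3 pole: residue = g''(a)/2; g''(8/5) = 7750/1764991, so the residue is 3875/1764991.
At the order-1 pole 11 set g(γ) = (γ - (11))*f(γ) = -31/(17*(γ - 8/5)**3).
Simple pole: residue = g(a) at a = 11, which is -3875/1764991.
List the singular points by increasing real part (a conjugate pair: the negative imaginary part first).

Radius of convergence at 0: 8/5.
At 8/5: a pole of order 3; residue 3875/1764991.
At 11: a pole of order 1; residue -3875/1764991.


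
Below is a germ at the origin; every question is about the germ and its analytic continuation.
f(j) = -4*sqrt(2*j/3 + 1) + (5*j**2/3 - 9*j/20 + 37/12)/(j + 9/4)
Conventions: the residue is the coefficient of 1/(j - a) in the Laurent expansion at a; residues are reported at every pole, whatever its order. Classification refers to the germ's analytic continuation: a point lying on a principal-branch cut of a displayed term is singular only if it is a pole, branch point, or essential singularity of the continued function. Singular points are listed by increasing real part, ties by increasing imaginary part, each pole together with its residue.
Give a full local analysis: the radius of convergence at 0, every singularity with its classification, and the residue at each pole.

Radius of convergence at 0: 3/2.
At -9/4: a pole of order 1; residue 188/15.
At -3/2: an algebraic (square-root) branch point.

Denominator factor (j + 9/4): pole of order 1 at -9/4, modulus 9/4.
Branch term (-4)*sqrt(1 - j/(-3/2)): its argument vanishes at j = -3/2, a square-root branch point, modulus 3/2.
The radius of convergence is the smallest modulus among the singular points: 3/2.
The branch term is analytic at -9/4 and contributes nothing to the residue; only the rational part matters.
At the order-1 pole -9/4 set g(j) = (j - (-9/4))*(rational part) = 5*j**2/3 - 9*j/20 + 37/12.
Simple pole: residue = g(a) at a = -9/4, which is 188/15.
List the singular points by increasing real part (a conjugate pair: the negative imaginary part first).


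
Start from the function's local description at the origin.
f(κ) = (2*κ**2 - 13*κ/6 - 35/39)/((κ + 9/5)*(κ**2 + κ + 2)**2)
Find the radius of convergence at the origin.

The radius of convergence is sqrt(2).

Denominator factor (κ**2 + κ + 2)^2: discriminant -7, complex-conjugate roots (-1/2) + ((1/2)*sqrt(7))*i and (-1/2) - ((1/2)*sqrt(7))*i; poles of order 2, moduli sqrt(2) and sqrt(2).
Denominator factor (κ + 9/5): pole of order 1 at -9/5, modulus 9/5.
The radius of convergence is the smallest modulus among the singular points: sqrt(2).


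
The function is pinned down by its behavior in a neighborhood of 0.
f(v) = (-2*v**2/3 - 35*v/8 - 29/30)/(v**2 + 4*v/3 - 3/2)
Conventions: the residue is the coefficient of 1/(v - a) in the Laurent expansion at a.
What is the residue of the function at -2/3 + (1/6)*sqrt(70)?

The residue is -251/144 + (193/12600)*sqrt(70).

The factor v**2 + 4*v/3 - 3/2 splits as (v - a)(v - a') with a = -2/3 + (1/6)*sqrt(70), a' = -2/3 - (1/6)*sqrt(70). At the order-1 pole a set g(v) = (v - a)*f(v) = [-2*v**2/3 - 35*v/8 - 29/30] / (v - a').
Simple pole: residue = g(a) at a = -2/3 + (1/6)*sqrt(70), which is -251/144 + (193/12600)*sqrt(70).


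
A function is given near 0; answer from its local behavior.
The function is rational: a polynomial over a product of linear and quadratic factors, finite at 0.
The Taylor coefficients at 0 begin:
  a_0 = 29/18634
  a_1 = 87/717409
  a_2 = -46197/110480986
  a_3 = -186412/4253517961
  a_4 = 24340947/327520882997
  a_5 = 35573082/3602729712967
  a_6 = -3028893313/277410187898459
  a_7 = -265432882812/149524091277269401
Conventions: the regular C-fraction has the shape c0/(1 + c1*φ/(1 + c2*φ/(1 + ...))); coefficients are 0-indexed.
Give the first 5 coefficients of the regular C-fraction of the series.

Taylor coefficients (read off): a_0 = 29/18634, a_1 = 87/717409, a_2 = -46197/110480986, a_3 = -186412/4253517961, a_4 = 24340947/327520882997.
c0 = a_0 = 29/18634. Peel one level at a time: if S = 1 + c*φ/S' with S'(0) = 1, then c is the φ-coefficient of S and S' = c*φ/(S - 1).
S_1 = c0/f = 1 + (-6/77)*φ + (1629/5929)*φ^2 + ...; c1 = -6/77.
S_2 = c1*φ/(S_1 - 1) = 1 + (543/154)*φ + (871595/71148)*φ^2 + ...; c2 = 543/154.
S_3 = c2*φ/(S_2 - 1) = 1 + (-871595/250866)*φ + (-1388373923/15733437489)*φ^2 + ...; c3 = -871595/250866.
S_4 = c3*φ/(S_3 - 1) = 1 + (-2776747846/109326775635)*φ + ...; c4 = -2776747846/109326775635.

The regular C-fraction coefficients are [29/18634, -6/77, 543/154, -871595/250866, -2776747846/109326775635].


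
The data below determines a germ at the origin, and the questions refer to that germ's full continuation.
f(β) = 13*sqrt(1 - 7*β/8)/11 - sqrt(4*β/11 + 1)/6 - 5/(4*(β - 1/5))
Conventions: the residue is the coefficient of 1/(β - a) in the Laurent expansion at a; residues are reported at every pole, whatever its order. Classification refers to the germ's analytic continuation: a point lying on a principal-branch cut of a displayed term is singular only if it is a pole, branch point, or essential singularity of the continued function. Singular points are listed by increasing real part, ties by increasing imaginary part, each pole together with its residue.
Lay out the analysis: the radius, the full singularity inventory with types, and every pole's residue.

Denominator factor (β - 1/5): pole of order 1 at 1/5, modulus 1/5.
Branch term (13/11)*sqrt(1 - β/(8/7)): its argument vanishes at β = 8/7, a square-root branch point, modulus 8/7.
Branch term (-1/6)*sqrt(1 - β/(-11/4)): its argument vanishes at β = -11/4, a square-root branch point, modulus 11/4.
The radius of convergence is the smallest modulus among the singular points: 1/5.
The branch terms are analytic at 1/5 and contribute nothing to the residue; only the rational part matters.
At the order-1 pole 1/5 set g(β) = (β - (1/5))*(rational part) = -5/4.
Simple pole: residue = g(a) at a = 1/5, which is -5/4.
List the singular points by increasing real part (a conjugate pair: the negative imaginary part first).

Radius of convergence at 0: 1/5.
At -11/4: an algebraic (square-root) branch point.
At 1/5: a pole of order 1; residue -5/4.
At 8/7: an algebraic (square-root) branch point.


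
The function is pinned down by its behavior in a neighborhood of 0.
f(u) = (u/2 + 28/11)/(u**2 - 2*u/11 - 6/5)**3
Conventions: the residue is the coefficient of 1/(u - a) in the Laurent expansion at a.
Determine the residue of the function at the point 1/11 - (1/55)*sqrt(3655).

The factor u**2 - 2*u/11 - 6/5 splits as (u - a)(u - a') with a = 1/11 - (1/55)*sqrt(3655), a' = 1/11 + (1/55)*sqrt(3655). At the order-3 pole a set g(u) = (u - a)^3*f(u) = [u/2 + 28/11] / (u - a')^3.
Order-3 pole: residue = g''(a)/2; g''(1/11 - (1/55)*sqrt(3655)) = -(62590275/6249886256)*sqrt(3655), so the residue is -(62590275/12499772512)*sqrt(3655).

The residue is -(62590275/12499772512)*sqrt(3655).


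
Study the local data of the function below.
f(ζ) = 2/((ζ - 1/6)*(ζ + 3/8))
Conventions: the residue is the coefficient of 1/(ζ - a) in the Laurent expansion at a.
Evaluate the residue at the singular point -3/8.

The residue is -48/13.

At the order-1 pole -3/8 set g(ζ) = (ζ - (-3/8))*f(ζ) = 2/(ζ - 1/6).
Simple pole: residue = g(a) at a = -3/8, which is -48/13.


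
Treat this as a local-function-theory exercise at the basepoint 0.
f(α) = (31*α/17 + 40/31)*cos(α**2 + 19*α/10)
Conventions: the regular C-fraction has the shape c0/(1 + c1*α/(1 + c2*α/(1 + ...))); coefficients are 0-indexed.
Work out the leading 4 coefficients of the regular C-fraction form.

Taylor coefficients (expand at 0): a_0 = 40/31, a_1 = 31/17, a_2 = -361/155, a_3 = -605321/105400.
c0 = a_0 = 40/31. Peel one level at a time: if S = 1 + c*α/S' with S'(0) = 1, then c is the α-coefficient of S and S' = c*α/(S - 1).
S_1 = c0/f = 1 + (-961/680)*α + (1758153/462400)*α^2 + ...; c1 = -961/680.
S_2 = c1*α/(S_1 - 1) = 1 + (1758153/653480)*α + (883015633/184704200)*α^2 + ...; c2 = 1758153/653480.
S_3 = c2*α/(S_2 - 1) = 1 + (-15011265761/8447925165)*α + ...; c3 = -15011265761/8447925165.

The regular C-fraction coefficients are [40/31, -961/680, 1758153/653480, -15011265761/8447925165].


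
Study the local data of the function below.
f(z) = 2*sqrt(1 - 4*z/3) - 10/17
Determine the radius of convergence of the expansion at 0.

Branch term (2)*sqrt(1 - z/(3/4)): its argument vanishes at z = 3/4, a square-root branch point, modulus 3/4.
The radius of convergence is the smallest modulus among the singular points: 3/4.

The radius of convergence is 3/4.


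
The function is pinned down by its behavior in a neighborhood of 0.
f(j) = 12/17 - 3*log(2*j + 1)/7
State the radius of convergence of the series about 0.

The radius of convergence is 1/2.

Branch term (-3/7)*log(1 - j/(-1/2)): its argument vanishes at j = -1/2, a logarithmic branch point, modulus 1/2.
The radius of convergence is the smallest modulus among the singular points: 1/2.


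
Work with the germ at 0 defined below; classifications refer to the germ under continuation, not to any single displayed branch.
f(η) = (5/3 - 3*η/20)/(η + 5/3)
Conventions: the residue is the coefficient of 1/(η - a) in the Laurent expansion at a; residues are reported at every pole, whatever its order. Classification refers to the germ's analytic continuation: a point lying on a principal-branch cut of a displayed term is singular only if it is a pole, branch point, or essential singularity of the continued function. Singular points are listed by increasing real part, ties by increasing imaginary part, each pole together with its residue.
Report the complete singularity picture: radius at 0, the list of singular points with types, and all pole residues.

Radius of convergence at 0: 5/3.
At -5/3: a pole of order 1; residue 23/12.

Denominator factor (η + 5/3): pole of order 1 at -5/3, modulus 5/3.
The radius of convergence is the smallest modulus among the singular points: 5/3.
At the order-1 pole -5/3 set g(η) = (η - (-5/3))*f(η) = 5/3 - 3*η/20.
Simple pole: residue = g(a) at a = -5/3, which is 23/12.


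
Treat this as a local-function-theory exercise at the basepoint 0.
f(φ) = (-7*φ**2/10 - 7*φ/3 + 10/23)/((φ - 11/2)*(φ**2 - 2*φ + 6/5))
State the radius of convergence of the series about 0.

Denominator factor (φ**2 - 2*φ + 6/5): discriminant -4/5, complex-conjugate roots (1) + ((1/5)*sqrt(5))*i and (1) - ((1/5)*sqrt(5))*i; poles of order 1, moduli (1/5)*sqrt(30) and (1/5)*sqrt(30).
Denominator factor (φ - 11/2): pole of order 1 at 11/2, modulus 11/2.
The radius of convergence is the smallest modulus among the singular points: (1/5)*sqrt(30).

The radius of convergence is (1/5)*sqrt(30).


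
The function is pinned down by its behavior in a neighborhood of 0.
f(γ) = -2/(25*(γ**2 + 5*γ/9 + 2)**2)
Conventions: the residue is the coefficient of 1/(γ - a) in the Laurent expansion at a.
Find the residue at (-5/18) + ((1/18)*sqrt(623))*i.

The residue is ((2916/9703225)*sqrt(623))*i.

The factor γ**2 + 5*γ/9 + 2 splits as (γ - a)(γ - a') with a = (-5/18) + ((1/18)*sqrt(623))*i, a' = (-5/18) - ((1/18)*sqrt(623))*i. At the order-2 pole a set g(γ) = (γ - a)^2*f(γ) = [-2/25] / (γ - a')^2.
Order-2 pole: residue = g'(a); g'((-5/18) + ((1/18)*sqrt(623))*i) = ((2916/9703225)*sqrt(623))*i, so the residue is ((2916/9703225)*sqrt(623))*i.


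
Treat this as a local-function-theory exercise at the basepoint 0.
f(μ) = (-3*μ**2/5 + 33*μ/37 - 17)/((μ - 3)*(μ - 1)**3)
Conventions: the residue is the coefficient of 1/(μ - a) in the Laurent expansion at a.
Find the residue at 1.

The residue is 3649/1480.

At the order-3 pole 1 set g(μ) = (μ - (1))^3*f(μ) = (-3*μ**2/5 + 33*μ/37 - 17)/(μ - 3).
Order-3 pole: residue = g''(a)/2; g''(1) = 3649/740, so the residue is 3649/1480.


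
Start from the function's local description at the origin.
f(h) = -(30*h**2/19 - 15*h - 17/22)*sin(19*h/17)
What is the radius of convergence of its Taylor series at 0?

The factor -sin(19*h/17) is entire and contributes no finite singular point.
The polynomial part has no poles.
No finite singular points: the Taylor series at 0 converges everywhere.

The radius of convergence is infinite.


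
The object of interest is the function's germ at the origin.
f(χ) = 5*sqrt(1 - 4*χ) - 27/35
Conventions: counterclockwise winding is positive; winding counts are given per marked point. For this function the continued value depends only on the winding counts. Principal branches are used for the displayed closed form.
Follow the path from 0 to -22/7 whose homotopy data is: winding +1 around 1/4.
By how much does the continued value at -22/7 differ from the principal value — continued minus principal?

Continued minus principal equals -(10/7)*sqrt(665).

The rational part is single-valued and drops out of the difference; each branch term changes only by its own monodromy.
(5)*sqrt(1 - χ/(1/4)): winding +1 is odd, the square root flips sign, contributing -2*(5)*sqrt(1 - (-22/7)/(1/4)) = -2*(5)*sqrt(95/7) = -(10/7)*sqrt(665).
Summing the contributions at χ = -22/7 gives -(10/7)*sqrt(665).


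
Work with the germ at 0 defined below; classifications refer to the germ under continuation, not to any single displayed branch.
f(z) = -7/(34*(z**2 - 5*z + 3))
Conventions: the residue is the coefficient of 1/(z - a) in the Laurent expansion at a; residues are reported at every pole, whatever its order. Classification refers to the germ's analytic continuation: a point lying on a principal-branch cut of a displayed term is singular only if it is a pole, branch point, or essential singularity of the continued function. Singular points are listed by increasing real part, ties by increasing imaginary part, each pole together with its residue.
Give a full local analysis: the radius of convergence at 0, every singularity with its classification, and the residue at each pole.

Radius of convergence at 0: 5/2 - (1/2)*sqrt(13).
At 5/2 - (1/2)*sqrt(13): a pole of order 1; residue (7/442)*sqrt(13).
At 5/2 + (1/2)*sqrt(13): a pole of order 1; residue -(7/442)*sqrt(13).

Denominator factor (z**2 - 5*z + 3): discriminant 13, real irrational roots 5/2 + (1/2)*sqrt(13) and 5/2 - (1/2)*sqrt(13); poles of order 1, moduli 5/2 + (1/2)*sqrt(13) and 5/2 - (1/2)*sqrt(13).
The radius of convergence is the smallest modulus among the singular points: 5/2 - (1/2)*sqrt(13).
The factor z**2 - 5*z + 3 splits as (z - a)(z - a') with a = 5/2 - (1/2)*sqrt(13), a' = 5/2 + (1/2)*sqrt(13). At the order-1 pole a set g(z) = (z - a)*f(z) = [-7/34] / (z - a').
Simple pole: residue = g(a) at a = 5/2 - (1/2)*sqrt(13), which is (7/442)*sqrt(13).
The factor z**2 - 5*z + 3 splits as (z - a)(z - a') with a = 5/2 + (1/2)*sqrt(13), a' = 5/2 - (1/2)*sqrt(13). At the order-1 pole a set g(z) = (z - a)*f(z) = [-7/34] / (z - a').
Simple pole: residue = g(a) at a = 5/2 + (1/2)*sqrt(13), which is -(7/442)*sqrt(13).
List the singular points by increasing real part (a conjugate pair: the negative imaginary part first).


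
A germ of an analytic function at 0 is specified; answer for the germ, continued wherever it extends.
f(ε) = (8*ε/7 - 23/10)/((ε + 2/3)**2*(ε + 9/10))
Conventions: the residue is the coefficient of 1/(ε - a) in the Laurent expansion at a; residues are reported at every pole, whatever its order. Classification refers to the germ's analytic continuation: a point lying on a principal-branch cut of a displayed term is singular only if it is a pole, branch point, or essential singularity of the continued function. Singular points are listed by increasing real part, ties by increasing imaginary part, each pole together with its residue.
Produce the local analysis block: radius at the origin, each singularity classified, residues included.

Denominator factor (ε + 9/10): pole of order 1 at -9/10, modulus 9/10.
Denominator factor (ε + 2/3)^2: pole of order 2 at -2/3, modulus 2/3.
The radius of convergence is the smallest modulus among the singular points: 2/3.
At the order-1 pole -9/10 set g(ε) = (ε - (-9/10))*f(ε) = (8*ε/7 - 23/10)/(ε + 2/3)**2.
Simple pole: residue = g(a) at a = -9/10, which is -20970/343.
At the order-2 pole -2/3 set g(ε) = (ε - (-2/3))^2*f(ε) = (8*ε/7 - 23/10)/(ε + 9/10).
Order-2 pole: residue = g'(a); g'(-2/3) = 20970/343, so the residue is 20970/343.
List the singular points by increasing real part (a conjugate pair: the negative imaginary part first).

Radius of convergence at 0: 2/3.
At -9/10: a pole of order 1; residue -20970/343.
At -2/3: a pole of order 2; residue 20970/343.


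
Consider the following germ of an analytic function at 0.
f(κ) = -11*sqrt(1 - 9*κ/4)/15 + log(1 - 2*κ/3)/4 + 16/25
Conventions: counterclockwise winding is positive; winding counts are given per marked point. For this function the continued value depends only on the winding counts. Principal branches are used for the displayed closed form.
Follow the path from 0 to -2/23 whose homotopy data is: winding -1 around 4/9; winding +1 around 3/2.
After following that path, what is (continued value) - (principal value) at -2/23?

The rational part is single-valued and drops out of the difference; each branch term changes only by its own monodromy.
(1/4)*log(1 - κ/(3/2)): each positive loop around 3/2 adds 2*pi*i to the log, so winding +1 contributes (1/4)*(1)*2*pi*i = (1/2)*pi*i.
(-11/15)*sqrt(1 - κ/(4/9)): winding -1 is odd, the square root flips sign, contributing -2*(-11/15)*sqrt(1 - (-2/23)/(4/9)) = -2*(-11/15)*sqrt(55/46) = (11/345)*sqrt(2530).
Summing the contributions at κ = -2/23 gives ((11/345)*sqrt(2530)) + ((1/2)*pi)*i.

Continued minus principal equals ((11/345)*sqrt(2530)) + ((1/2)*pi)*i.


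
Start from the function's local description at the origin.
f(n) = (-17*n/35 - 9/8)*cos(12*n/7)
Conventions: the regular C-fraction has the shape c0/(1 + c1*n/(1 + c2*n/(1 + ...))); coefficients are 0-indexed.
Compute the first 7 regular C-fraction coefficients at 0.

The regular C-fraction coefficients are [-9/8, -136/315, 20537/5355, -405/119, -45900/143759, -727532/6469155, 39707561/57293145].

Taylor coefficients (expand at 0): a_0 = -9/8, a_1 = -17/35, a_2 = 81/49, a_3 = 1224/1715, a_4 = -972/2401, a_5 = -14688/84035, a_6 = 23328/588245.
c0 = a_0 = -9/8. Peel one level at a time: if S = 1 + c*n/S' with S'(0) = 1, then c is the n-coefficient of S and S' = c*n/(S - 1).
S_1 = c0/f = 1 + (-136/315)*n + (164296/99225)*n^2 + ...; c1 = -136/315.
S_2 = c1*n/(S_1 - 1) = 1 + (20537/5355)*n + (184833/14161)*n^2 + ...; c2 = 20537/5355.
S_3 = c2*n/(S_2 - 1) = 1 + (-405/119)*n + (-1093500/1006313)*n^2 + ...; c3 = -405/119.
S_4 = c3*n/(S_3 - 1) = 1 + (-45900/143759)*n + (-742082640/20666650081)*n^2 + ...; c4 = -45900/143759.
S_5 = c4*n/(S_4 - 1) = 1 + (-727532/6469155)*n + (158830244/2037783825)*n^2 + ...; c5 = -727532/6469155.
S_6 = c5*n/(S_5 - 1) = 1 + (39707561/57293145)*n + ...; c6 = 39707561/57293145.


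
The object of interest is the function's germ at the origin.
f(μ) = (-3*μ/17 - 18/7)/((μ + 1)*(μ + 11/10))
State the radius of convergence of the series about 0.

Denominator factor (μ + 11/10): pole of order 1 at -11/10, modulus 11/10.
Denominator factor (μ + 1): pole of order 1 at -1, modulus 1.
The radius of convergence is the smallest modulus among the singular points: 1.

The radius of convergence is 1.


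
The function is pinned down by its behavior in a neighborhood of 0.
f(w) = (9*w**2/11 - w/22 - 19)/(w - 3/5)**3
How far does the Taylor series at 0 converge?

Denominator factor (w - 3/5)^3: pole of order 3 at 3/5, modulus 3/5.
The radius of convergence is the smallest modulus among the singular points: 3/5.

The radius of convergence is 3/5.


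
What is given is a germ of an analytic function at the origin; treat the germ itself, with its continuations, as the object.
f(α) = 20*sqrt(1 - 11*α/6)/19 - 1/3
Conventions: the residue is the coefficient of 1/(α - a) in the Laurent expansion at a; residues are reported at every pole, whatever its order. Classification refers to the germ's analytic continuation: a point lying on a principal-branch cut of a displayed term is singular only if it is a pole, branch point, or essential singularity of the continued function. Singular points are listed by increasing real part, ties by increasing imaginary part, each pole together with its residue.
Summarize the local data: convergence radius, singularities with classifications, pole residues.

Branch term (20/19)*sqrt(1 - α/(6/11)): its argument vanishes at α = 6/11, a square-root branch point, modulus 6/11.
The radius of convergence is the smallest modulus among the singular points: 6/11.

Radius of convergence at 0: 6/11.
At 6/11: an algebraic (square-root) branch point.


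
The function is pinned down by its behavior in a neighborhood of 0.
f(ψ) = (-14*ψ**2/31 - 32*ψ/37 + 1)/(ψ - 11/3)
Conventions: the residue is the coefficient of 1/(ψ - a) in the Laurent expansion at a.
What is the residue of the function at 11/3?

At the order-1 pole 11/3 set g(ψ) = (ψ - (11/3))*f(ψ) = -14*ψ**2/31 - 32*ψ/37 + 1.
Simple pole: residue = g(a) at a = 11/3, which is -85091/10323.

The residue is -85091/10323.


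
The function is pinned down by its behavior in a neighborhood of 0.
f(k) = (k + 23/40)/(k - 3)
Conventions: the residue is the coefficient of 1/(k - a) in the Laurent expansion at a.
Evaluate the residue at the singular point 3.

At the order-1 pole 3 set g(k) = (k - (3))*f(k) = k + 23/40.
Simple pole: residue = g(a) at a = 3, which is 143/40.

The residue is 143/40.


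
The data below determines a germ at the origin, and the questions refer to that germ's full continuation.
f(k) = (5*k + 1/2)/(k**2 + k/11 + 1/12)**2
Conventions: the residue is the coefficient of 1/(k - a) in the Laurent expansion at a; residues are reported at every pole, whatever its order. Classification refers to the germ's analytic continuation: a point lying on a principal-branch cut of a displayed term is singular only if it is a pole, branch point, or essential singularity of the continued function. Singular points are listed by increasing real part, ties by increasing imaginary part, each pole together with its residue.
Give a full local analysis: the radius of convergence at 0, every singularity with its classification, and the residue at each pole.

Radius of convergence at 0: (1/6)*sqrt(3).
At (-1/22) - ((1/66)*sqrt(354))*i: a pole of order 2; residue ((1089/6962)*sqrt(354))*i.
At (-1/22) + ((1/66)*sqrt(354))*i: a pole of order 2; residue -((1089/6962)*sqrt(354))*i.


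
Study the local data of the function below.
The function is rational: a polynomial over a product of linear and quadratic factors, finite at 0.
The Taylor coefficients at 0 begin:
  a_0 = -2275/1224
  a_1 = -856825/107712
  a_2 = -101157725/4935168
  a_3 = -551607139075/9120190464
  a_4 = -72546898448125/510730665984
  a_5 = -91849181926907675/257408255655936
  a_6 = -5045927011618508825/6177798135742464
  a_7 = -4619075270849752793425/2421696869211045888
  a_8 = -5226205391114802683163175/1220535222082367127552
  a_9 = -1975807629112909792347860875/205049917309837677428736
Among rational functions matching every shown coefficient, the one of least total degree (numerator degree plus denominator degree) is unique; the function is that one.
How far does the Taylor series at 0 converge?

No rational of total degree below 7 reproduces all 10 coefficients; solving the [1/6] Pade equations on them gives f(ω) = (35*ω/11 + 39/34)/((ω**2 - 3*ω/2 - 12/7)*(ω**2 + 5*ω/7 - 3/5)**2), whose expansion matches every shown term.
Denominator factor (ω**2 - 3*ω/2 - 12/7): discriminant 255/28, real irrational roots 3/4 + (1/28)*sqrt(1785) and 3/4 - (1/28)*sqrt(1785); poles of order 1, moduli 3/4 + (1/28)*sqrt(1785) and -3/4 + (1/28)*sqrt(1785).
Denominator factor (ω**2 + 5*ω/7 - 3/5)^2: discriminant 713/245, real irrational roots -5/14 + (1/70)*sqrt(3565) and -5/14 - (1/70)*sqrt(3565); poles of order 2, moduli -5/14 + (1/70)*sqrt(3565) and 5/14 + (1/70)*sqrt(3565).
The radius of convergence is the smallest modulus among the singular points: -5/14 + (1/70)*sqrt(3565).

The radius of convergence is -5/14 + (1/70)*sqrt(3565).


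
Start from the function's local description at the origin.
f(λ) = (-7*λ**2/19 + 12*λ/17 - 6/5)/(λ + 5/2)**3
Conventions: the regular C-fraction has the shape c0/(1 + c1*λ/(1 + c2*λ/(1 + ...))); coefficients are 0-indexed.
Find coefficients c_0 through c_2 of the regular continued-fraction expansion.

The regular C-fraction coefficients are [-48/625, 152/85, -1008877/1472880].

Taylor coefficients (expand at 0): a_0 = -48/625, a_1 = 7296/53125, a_2 = -764696/5046875.
c0 = a_0 = -48/625. Peel one level at a time: if S = 1 + c*λ/S' with S'(0) = 1, then c is the λ-coefficient of S and S' = c*λ/(S - 1).
S_1 = c0/f = 1 + (152/85)*λ + (1008877/823650)*λ^2 + ...; c1 = 152/85.
S_2 = c1*λ/(S_1 - 1) = 1 + (-1008877/1472880)*λ + ...; c2 = -1008877/1472880.


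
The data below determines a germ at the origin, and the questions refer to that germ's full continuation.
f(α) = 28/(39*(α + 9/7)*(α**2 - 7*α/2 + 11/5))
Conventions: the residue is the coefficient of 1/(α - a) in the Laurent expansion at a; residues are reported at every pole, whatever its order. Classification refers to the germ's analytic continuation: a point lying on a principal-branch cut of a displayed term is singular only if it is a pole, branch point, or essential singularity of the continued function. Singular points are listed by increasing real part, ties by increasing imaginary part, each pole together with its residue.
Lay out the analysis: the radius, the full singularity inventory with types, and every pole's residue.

Radius of convergence at 0: 7/4 - (1/20)*sqrt(345).
At -9/7: a pole of order 1; residue 13720/159627.
At 7/4 - (1/20)*sqrt(345): a pole of order 1; residue -6860/159627 - (83300/11014263)*sqrt(345).
At 7/4 + (1/20)*sqrt(345): a pole of order 1; residue -6860/159627 + (83300/11014263)*sqrt(345).


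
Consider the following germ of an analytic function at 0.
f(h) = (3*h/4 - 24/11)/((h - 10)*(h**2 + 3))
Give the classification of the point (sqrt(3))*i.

The point is a pole of order 1.

The denominator factor h**2 + 3 vanishes at (sqrt(3))*i and appears to the power 1; the numerator there equals (-24/11) + ((3/4)*sqrt(3))*i, nonzero, and no other factor vanishes.
Hence a pole whose order is the multiplicity, 1.


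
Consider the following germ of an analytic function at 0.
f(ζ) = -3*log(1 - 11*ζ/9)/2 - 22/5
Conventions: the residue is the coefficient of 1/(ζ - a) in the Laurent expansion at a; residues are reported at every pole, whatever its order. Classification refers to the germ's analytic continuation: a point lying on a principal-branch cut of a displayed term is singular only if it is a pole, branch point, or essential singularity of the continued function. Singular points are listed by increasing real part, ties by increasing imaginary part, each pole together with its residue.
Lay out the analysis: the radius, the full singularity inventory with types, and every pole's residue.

Radius of convergence at 0: 9/11.
At 9/11: a logarithmic branch point.

Branch term (-3/2)*log(1 - ζ/(9/11)): its argument vanishes at ζ = 9/11, a logarithmic branch point, modulus 9/11.
The radius of convergence is the smallest modulus among the singular points: 9/11.


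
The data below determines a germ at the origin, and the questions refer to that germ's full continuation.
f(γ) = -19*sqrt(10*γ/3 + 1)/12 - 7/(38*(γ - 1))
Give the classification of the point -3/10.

The point is an algebraic (square-root) branch point.

The term (-19/12)*sqrt(1 - γ/(-3/10)) has argument 1 - -3/10/(-3/10) = 0 at -3/10: a square-root (algebraic, two-sheeted) branch point; the remaining terms are analytic or single-valued there.


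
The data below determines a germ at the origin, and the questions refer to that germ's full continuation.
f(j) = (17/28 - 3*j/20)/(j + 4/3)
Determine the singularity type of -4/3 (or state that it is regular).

The denominator factor j + 4/3 vanishes at -4/3 and appears to the power 1; the numerator there equals 113/140, nonzero, and no other factor vanishes.
Hence a pole whose order is the multiplicity, 1.

The point is a pole of order 1.


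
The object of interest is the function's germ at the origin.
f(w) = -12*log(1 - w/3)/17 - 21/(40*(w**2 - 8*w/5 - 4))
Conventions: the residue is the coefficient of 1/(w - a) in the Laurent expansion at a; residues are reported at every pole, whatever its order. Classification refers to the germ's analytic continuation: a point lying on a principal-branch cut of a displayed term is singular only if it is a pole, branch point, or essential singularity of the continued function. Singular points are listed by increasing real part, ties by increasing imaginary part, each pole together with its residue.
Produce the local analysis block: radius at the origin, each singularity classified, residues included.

Radius of convergence at 0: -4/5 + (2/5)*sqrt(29).
At 4/5 - (2/5)*sqrt(29): a pole of order 1; residue (21/928)*sqrt(29).
At 4/5 + (2/5)*sqrt(29): a pole of order 1; residue -(21/928)*sqrt(29).
At 3: a logarithmic branch point.

Denominator factor (w**2 - 8*w/5 - 4): discriminant 464/25, real irrational roots 4/5 + (2/5)*sqrt(29) and 4/5 - (2/5)*sqrt(29); poles of order 1, moduli 4/5 + (2/5)*sqrt(29) and -4/5 + (2/5)*sqrt(29).
Branch term (-12/17)*log(1 - w/(3)): its argument vanishes at w = 3, a logarithmic branch point, modulus 3.
The radius of convergence is the smallest modulus among the singular points: -4/5 + (2/5)*sqrt(29).
The branch term is analytic at 4/5 - (2/5)*sqrt(29) and contributes nothing to the residue; only the rational part matters.
The factor w**2 - 8*w/5 - 4 splits as (w - a)(w - a') with a = 4/5 - (2/5)*sqrt(29), a' = 4/5 + (2/5)*sqrt(29). At the order-1 pole a set g(w) = (w - a)*(rational part) = [-21/40] / (w - a').
Simple pole: residue = g(a) at a = 4/5 - (2/5)*sqrt(29), which is (21/928)*sqrt(29).
The branch term is analytic at 4/5 + (2/5)*sqrt(29) and contributes nothing to the residue; only the rational part matters.
The factor w**2 - 8*w/5 - 4 splits as (w - a)(w - a') with a = 4/5 + (2/5)*sqrt(29), a' = 4/5 - (2/5)*sqrt(29). At the order-1 pole a set g(w) = (w - a)*(rational part) = [-21/40] / (w - a').
Simple pole: residue = g(a) at a = 4/5 + (2/5)*sqrt(29), which is -(21/928)*sqrt(29).
List the singular points by increasing real part (a conjugate pair: the negative imaginary part first).


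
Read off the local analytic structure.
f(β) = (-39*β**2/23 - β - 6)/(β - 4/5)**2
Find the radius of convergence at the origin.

The radius of convergence is 4/5.

Denominator factor (β - 4/5)^2: pole of order 2 at 4/5, modulus 4/5.
The radius of convergence is the smallest modulus among the singular points: 4/5.


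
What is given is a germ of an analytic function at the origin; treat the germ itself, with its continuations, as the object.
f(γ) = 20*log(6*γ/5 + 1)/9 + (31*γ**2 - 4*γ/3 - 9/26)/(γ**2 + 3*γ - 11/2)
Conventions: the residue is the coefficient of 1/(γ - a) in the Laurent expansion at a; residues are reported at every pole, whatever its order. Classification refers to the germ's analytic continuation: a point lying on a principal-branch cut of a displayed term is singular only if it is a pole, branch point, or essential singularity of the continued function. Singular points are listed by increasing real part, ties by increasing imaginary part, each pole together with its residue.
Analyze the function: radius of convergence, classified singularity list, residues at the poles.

Denominator factor (γ**2 + 3*γ - 11/2): discriminant 31, real irrational roots -3/2 + (1/2)*sqrt(31) and -3/2 - (1/2)*sqrt(31); poles of order 1, moduli -3/2 + (1/2)*sqrt(31) and 3/2 + (1/2)*sqrt(31).
Branch term (20/9)*log(1 - γ/(-5/6)): its argument vanishes at γ = -5/6, a logarithmic branch point, modulus 5/6.
The radius of convergence is the smallest modulus among the singular points: 5/6.
The branch term is analytic at -3/2 - (1/2)*sqrt(31) and contributes nothing to the residue; only the rational part matters.
The factor γ**2 + 3*γ - 11/2 splits as (γ - a)(γ - a') with a = -3/2 - (1/2)*sqrt(31), a' = -3/2 + (1/2)*sqrt(31). At the order-1 pole a set g(γ) = (γ - a)*(rational part) = [31*γ**2 - 4*γ/3 - 9/26] / (γ - a').
Simple pole: residue = g(a) at a = -3/2 - (1/2)*sqrt(31), which is -283/6 - (8103/806)*sqrt(31).
The branch term is analytic at -3/2 + (1/2)*sqrt(31) and contributes nothing to the residue; only the rational part matters.
The factor γ**2 + 3*γ - 11/2 splits as (γ - a)(γ - a') with a = -3/2 + (1/2)*sqrt(31), a' = -3/2 - (1/2)*sqrt(31). At the order-1 pole a set g(γ) = (γ - a)*(rational part) = [31*γ**2 - 4*γ/3 - 9/26] / (γ - a').
Simple pole: residue = g(a) at a = -3/2 + (1/2)*sqrt(31), which is -283/6 + (8103/806)*sqrt(31).
List the singular points by increasing real part (a conjugate pair: the negative imaginary part first).

Radius of convergence at 0: 5/6.
At -3/2 - (1/2)*sqrt(31): a pole of order 1; residue -283/6 - (8103/806)*sqrt(31).
At -5/6: a logarithmic branch point.
At -3/2 + (1/2)*sqrt(31): a pole of order 1; residue -283/6 + (8103/806)*sqrt(31).


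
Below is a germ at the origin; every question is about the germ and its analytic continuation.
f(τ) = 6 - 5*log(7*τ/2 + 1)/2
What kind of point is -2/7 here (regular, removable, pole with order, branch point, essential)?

The term (-5/2)*log(1 - τ/(-2/7)) has argument 1 - -2/7/(-2/7) = 0 at -2/7: a logarithmic (infinitely-sheeted) branch point; the remaining terms are analytic or single-valued there.

The point is a logarithmic branch point.


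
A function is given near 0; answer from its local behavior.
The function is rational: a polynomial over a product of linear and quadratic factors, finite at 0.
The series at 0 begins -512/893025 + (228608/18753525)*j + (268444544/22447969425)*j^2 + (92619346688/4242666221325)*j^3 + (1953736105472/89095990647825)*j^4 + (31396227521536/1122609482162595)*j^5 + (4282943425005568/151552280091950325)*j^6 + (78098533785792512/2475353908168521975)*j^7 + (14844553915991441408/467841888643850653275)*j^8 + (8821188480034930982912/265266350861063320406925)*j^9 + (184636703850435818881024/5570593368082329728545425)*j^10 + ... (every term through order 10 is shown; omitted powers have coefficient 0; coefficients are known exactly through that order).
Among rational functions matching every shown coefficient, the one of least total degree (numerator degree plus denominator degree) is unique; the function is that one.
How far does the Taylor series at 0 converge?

No rational of total degree below 9 reproduces all 11 coefficients; solving the [2/7] Pade equations on them gives f(j) = (15*j**2/19 - 18*j/5 + 4/25)/((j - 9/2)**3*(j**2 + j/2 - 7/4)**2), whose expansion matches every shown term.
Denominator factor (j**2 + j/2 - 7/4)^2: discriminant 29/4, real irrational roots -1/4 + (1/4)*sqrt(29) and -1/4 - (1/4)*sqrt(29); poles of order 2, moduli -1/4 + (1/4)*sqrt(29) and 1/4 + (1/4)*sqrt(29).
Denominator factor (j - 9/2)^3: pole of order 3 at 9/2, modulus 9/2.
The radius of convergence is the smallest modulus among the singular points: -1/4 + (1/4)*sqrt(29).

The radius of convergence is -1/4 + (1/4)*sqrt(29).


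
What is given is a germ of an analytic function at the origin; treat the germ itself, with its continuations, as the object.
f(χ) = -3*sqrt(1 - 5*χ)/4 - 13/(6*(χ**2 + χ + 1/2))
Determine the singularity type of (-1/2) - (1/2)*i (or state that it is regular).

The point is a pole of order 1.

The denominator factor χ**2 + χ + 1/2 vanishes at (-1/2) - (1/2)*i and appears to the power 1; the numerator there equals -13/6, nonzero, and no other factor vanishes.
The branch terms are analytic at this point.
Hence a pole whose order is the multiplicity, 1.


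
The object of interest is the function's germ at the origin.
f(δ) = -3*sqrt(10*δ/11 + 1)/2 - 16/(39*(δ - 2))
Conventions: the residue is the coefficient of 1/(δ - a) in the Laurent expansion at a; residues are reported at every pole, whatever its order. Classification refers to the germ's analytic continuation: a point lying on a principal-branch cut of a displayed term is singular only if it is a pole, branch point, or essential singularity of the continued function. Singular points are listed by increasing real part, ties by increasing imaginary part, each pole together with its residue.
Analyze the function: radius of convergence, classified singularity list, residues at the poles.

Radius of convergence at 0: 11/10.
At -11/10: an algebraic (square-root) branch point.
At 2: a pole of order 1; residue -16/39.

Denominator factor (δ - 2): pole of order 1 at 2, modulus 2.
Branch term (-3/2)*sqrt(1 - δ/(-11/10)): its argument vanishes at δ = -11/10, a square-root branch point, modulus 11/10.
The radius of convergence is the smallest modulus among the singular points: 11/10.
The branch term is analytic at 2 and contributes nothing to the residue; only the rational part matters.
At the order-1 pole 2 set g(δ) = (δ - (2))*(rational part) = -16/39.
Simple pole: residue = g(a) at a = 2, which is -16/39.
List the singular points by increasing real part (a conjugate pair: the negative imaginary part first).


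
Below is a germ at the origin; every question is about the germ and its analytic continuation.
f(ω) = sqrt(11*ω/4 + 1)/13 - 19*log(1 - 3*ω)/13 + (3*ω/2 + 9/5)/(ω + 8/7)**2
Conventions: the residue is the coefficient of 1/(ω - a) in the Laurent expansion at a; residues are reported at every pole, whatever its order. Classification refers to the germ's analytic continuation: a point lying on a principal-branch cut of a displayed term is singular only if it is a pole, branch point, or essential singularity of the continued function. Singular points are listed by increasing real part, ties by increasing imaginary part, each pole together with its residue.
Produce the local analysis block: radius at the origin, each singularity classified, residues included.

Radius of convergence at 0: 1/3.
At -8/7: a pole of order 2; residue 3/2.
At -4/11: an algebraic (square-root) branch point.
At 1/3: a logarithmic branch point.

Denominator factor (ω + 8/7)^2: pole of order 2 at -8/7, modulus 8/7.
Branch term (1/13)*sqrt(1 - ω/(-4/11)): its argument vanishes at ω = -4/11, a square-root branch point, modulus 4/11.
Branch term (-19/13)*log(1 - ω/(1/3)): its argument vanishes at ω = 1/3, a logarithmic branch point, modulus 1/3.
The radius of convergence is the smallest modulus among the singular points: 1/3.
The branch terms are analytic at -8/7 and contribute nothing to the residue; only the rational part matters.
At the order-2 pole -8/7 set g(ω) = (ω - (-8/7))^2*(rational part) = 3*ω/2 + 9/5.
Order-2 pole: residue = g'(a); g'(-8/7) = 3/2, so the residue is 3/2.
List the singular points by increasing real part (a conjugate pair: the negative imaginary part first).
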